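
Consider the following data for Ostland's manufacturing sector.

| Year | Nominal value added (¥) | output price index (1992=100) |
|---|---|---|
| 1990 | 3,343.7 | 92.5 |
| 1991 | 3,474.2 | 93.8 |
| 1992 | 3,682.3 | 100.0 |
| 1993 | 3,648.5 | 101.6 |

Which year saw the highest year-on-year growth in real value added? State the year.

1991: real = 3474.2/0.938 = 3703.84; growth vs 1990 (3614.81) = 2.46%.
1992: real = 3682.3/1.000 = 3682.30; growth vs 1991 (3703.84) = -0.58%.
1993: real = 3648.5/1.016 = 3591.04; growth vs 1992 (3682.30) = -2.48%.

1991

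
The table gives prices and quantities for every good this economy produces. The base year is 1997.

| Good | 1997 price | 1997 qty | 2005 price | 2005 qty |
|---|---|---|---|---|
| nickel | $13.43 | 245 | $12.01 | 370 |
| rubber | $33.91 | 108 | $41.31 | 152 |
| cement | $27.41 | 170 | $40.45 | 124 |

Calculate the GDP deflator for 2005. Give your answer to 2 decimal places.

116.39

Nominal GDP 2005 = 12.01·370 + 41.31·152 + 40.45·124 = 15738.62.
Real GDP 2005 (at 1997 prices) = 13.43·370 + 33.91·152 + 27.41·124 = 13522.26.
Deflator = Nominal/Real × 100 = 15738.62/13522.26 × 100 = 116.390.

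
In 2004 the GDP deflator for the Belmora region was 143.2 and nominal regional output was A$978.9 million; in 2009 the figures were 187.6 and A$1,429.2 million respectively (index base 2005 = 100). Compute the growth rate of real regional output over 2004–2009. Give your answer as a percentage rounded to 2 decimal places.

Real regional output 2004 = 978.9 / 1.432 = 683.59.
Real regional output 2009 = 1429.2 / 1.876 = 761.83.
Real growth = 761.83 / 683.59 − 1 = 0.1145.

11.45%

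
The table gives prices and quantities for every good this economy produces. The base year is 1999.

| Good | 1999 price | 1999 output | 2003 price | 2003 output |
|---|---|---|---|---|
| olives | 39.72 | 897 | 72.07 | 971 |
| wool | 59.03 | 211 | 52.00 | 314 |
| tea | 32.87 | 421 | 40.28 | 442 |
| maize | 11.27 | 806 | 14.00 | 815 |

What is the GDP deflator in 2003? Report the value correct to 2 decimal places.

142.94

Nominal GDP 2003 = 72.07·971 + 52.00·314 + 40.28·442 + 14.00·815 = 115521.73.
Real GDP 2003 (at 1999 prices) = 39.72·971 + 59.03·314 + 32.87·442 + 11.27·815 = 80817.13.
Deflator = Nominal/Real × 100 = 115521.73/80817.13 × 100 = 142.942.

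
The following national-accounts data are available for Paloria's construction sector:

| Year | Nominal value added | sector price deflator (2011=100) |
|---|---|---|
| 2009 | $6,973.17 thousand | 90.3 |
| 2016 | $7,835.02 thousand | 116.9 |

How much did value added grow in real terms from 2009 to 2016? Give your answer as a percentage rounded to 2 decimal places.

Deflate each year: 2009 → 6973.17/0.903 = 7722.23; 2016 → 7835.02/1.169 = 6702.33.
So real value added changed by 6702.33/7722.23 − 1 = -0.1321, i.e. -13.21%.

-13.21%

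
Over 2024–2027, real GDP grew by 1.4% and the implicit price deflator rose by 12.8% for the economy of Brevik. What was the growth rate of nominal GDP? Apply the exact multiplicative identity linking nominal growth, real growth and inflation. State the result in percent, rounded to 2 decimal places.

14.38%

(1 + g_nom) = (1 + g_real)(1 + π) = 1.0140 × 1.1280 = 1.14379.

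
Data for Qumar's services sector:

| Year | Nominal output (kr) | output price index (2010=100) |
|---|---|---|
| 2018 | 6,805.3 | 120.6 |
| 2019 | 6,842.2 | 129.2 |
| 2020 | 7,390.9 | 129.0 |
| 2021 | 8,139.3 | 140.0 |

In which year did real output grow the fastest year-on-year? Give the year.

2019: real = 6842.2/1.292 = 5295.82; growth vs 2018 (5642.87) = -6.15%.
2020: real = 7390.9/1.290 = 5729.38; growth vs 2019 (5295.82) = 8.19%.
2021: real = 8139.3/1.400 = 5813.79; growth vs 2020 (5729.38) = 1.47%.

2020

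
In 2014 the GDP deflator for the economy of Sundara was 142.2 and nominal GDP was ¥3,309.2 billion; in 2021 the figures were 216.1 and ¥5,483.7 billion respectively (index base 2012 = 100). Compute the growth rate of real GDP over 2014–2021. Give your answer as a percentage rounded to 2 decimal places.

9.04%

Real GDP 2014 = 3309.2 / 1.422 = 2327.14.
Real GDP 2021 = 5483.7 / 2.161 = 2537.58.
Real growth = 2537.58 / 2327.14 − 1 = 0.0904.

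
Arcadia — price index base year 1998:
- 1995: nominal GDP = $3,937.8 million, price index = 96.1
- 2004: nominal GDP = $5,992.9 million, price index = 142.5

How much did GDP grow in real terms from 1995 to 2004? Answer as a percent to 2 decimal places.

Real GDP 1995 = 3937.8 / 0.961 = 4097.61.
Real GDP 2004 = 5992.9 / 1.425 = 4205.54.
Real growth = 4205.54 / 4097.61 − 1 = 0.0263.

2.63%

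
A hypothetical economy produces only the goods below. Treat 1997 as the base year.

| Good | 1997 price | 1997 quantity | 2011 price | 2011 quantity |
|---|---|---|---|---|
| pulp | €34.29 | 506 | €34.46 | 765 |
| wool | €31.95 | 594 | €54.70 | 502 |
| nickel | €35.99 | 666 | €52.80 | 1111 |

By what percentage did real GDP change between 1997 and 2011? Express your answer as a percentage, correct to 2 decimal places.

36.41%

Real GDP 1997 = Nominal GDP 1997 = 34.29·506 + 31.95·594 + 35.99·666 = 60298.38.
Real GDP 2011 (at 1997 prices) = 34.29·765 + 31.95·502 + 35.99·1111 = 82255.64.
Real growth = 82255.64/60298.38 − 1 = 0.3641.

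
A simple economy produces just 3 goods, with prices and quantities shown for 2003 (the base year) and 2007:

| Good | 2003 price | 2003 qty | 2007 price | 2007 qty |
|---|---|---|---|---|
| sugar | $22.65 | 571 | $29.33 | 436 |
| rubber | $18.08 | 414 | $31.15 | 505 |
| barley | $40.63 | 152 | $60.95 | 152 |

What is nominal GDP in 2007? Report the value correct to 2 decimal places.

$37783.03

Nominal GDP 2007 = Σ (p_2007 × q_2007) = 29.33·436 + 31.15·505 + 60.95·152 = 37783.03.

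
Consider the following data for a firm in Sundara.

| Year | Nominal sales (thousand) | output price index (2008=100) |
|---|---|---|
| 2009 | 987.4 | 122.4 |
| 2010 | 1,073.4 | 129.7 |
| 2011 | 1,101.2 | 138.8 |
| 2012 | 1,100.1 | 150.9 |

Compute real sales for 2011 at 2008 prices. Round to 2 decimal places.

Real sales 2011 = 1101.2 / 1.388 = 793.37.

793.37 thousand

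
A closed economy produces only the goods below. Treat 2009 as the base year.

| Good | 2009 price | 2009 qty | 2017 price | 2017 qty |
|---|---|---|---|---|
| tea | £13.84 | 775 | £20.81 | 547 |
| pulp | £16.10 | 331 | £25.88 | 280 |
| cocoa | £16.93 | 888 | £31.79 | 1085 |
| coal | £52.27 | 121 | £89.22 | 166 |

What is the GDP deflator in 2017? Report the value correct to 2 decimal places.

Nominal GDP 2017 = 20.81·547 + 25.88·280 + 31.79·1085 + 89.22·166 = 67932.14.
Real GDP 2017 (at 2009 prices) = 13.84·547 + 16.10·280 + 16.93·1085 + 52.27·166 = 39124.35.
Deflator = Nominal/Real × 100 = 67932.14/39124.35 × 100 = 173.631.

173.63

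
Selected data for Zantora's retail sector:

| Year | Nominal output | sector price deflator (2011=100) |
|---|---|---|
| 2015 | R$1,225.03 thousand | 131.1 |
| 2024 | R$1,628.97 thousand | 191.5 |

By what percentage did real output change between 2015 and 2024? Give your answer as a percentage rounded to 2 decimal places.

Real output 2015 = 1225.03 / 1.311 = 934.42.
Real output 2024 = 1628.97 / 1.915 = 850.64.
Real growth = 850.64 / 934.42 − 1 = -0.0897.

-8.97%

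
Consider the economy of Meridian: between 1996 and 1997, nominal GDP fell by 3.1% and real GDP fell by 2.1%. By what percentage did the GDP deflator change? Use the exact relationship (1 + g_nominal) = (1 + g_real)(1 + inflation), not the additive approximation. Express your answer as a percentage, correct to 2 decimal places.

(1 + g_nom) = (1 + g_real)(1 + π), so π = 0.9690 / 0.9790 − 1 = -0.01021.

-1.02%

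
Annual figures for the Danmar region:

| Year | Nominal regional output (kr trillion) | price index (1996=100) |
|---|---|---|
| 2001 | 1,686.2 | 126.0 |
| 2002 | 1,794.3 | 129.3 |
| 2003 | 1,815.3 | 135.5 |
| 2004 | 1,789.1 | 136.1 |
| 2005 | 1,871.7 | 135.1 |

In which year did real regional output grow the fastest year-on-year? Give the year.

2005

2002: real = 1794.3/1.293 = 1387.70; growth vs 2001 (1338.25) = 3.70%.
2003: real = 1815.3/1.355 = 1339.70; growth vs 2002 (1387.70) = -3.46%.
2004: real = 1789.1/1.361 = 1314.55; growth vs 2003 (1339.70) = -1.88%.
2005: real = 1871.7/1.351 = 1385.42; growth vs 2004 (1314.55) = 5.39%.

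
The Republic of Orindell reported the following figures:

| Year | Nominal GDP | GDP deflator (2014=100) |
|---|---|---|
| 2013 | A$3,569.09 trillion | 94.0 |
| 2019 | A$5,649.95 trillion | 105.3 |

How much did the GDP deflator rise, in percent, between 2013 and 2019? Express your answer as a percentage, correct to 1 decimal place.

Price-level change = 105.3 / 94.0 − 1 = 0.1202.

12.0%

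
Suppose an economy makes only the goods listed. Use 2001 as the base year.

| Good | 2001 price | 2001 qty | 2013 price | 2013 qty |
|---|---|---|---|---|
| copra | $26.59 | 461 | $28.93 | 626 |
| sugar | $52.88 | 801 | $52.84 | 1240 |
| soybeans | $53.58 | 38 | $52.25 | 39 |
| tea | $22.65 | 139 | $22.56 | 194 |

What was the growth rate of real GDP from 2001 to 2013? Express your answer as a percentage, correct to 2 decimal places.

Real GDP 2001 = Nominal GDP 2001 = 26.59·461 + 52.88·801 + 53.58·38 + 22.65·139 = 59799.26.
Real GDP 2013 (at 2001 prices) = 26.59·626 + 52.88·1240 + 53.58·39 + 22.65·194 = 88700.26.
Real growth = 88700.26/59799.26 − 1 = 0.4833.

48.33%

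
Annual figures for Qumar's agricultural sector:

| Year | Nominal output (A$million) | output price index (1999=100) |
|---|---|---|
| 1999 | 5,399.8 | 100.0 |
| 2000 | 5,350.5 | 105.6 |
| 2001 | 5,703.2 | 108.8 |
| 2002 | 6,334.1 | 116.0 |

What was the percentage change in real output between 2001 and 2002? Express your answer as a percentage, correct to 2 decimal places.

4.17%

Real output 2001 = 5703.2/1.088 = 5241.91.
Real output 2002 = 6334.1/1.160 = 5460.43.
Change = 5460.43/5241.91 − 1 = 0.0417.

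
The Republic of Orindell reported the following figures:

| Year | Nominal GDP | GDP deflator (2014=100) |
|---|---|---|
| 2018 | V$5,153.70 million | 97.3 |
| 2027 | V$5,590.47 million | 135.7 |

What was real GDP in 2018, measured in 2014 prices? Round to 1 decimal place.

V$5,296.7 million

Real GDP = Nominal / (GDP deflator/100) = 5153.70 / 0.973 = 5296.71.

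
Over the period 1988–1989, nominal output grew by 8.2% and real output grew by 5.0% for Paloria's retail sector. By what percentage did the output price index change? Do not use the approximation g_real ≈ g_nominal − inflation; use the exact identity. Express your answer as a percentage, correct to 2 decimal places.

3.05%

(1 + g_nom) = (1 + g_real)(1 + π), so π = 1.0820 / 1.0500 − 1 = 0.03048.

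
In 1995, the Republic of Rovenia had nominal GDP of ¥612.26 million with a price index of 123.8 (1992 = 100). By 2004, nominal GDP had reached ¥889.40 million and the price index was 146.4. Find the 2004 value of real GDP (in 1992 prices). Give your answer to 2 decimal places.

¥607.51 million

Real GDP = Nominal / (price index/100) = 889.40 / 1.464 = 607.51.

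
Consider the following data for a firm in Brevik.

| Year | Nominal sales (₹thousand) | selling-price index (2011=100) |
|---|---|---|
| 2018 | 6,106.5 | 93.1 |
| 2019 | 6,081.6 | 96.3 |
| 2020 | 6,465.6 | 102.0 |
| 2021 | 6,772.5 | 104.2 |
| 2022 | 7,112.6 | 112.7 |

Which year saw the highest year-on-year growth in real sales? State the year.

2019: real = 6081.6/0.963 = 6315.26; growth vs 2018 (6559.08) = -3.72%.
2020: real = 6465.6/1.020 = 6338.82; growth vs 2019 (6315.26) = 0.37%.
2021: real = 6772.5/1.042 = 6499.52; growth vs 2020 (6338.82) = 2.54%.
2022: real = 7112.6/1.127 = 6311.09; growth vs 2021 (6499.52) = -2.90%.

2021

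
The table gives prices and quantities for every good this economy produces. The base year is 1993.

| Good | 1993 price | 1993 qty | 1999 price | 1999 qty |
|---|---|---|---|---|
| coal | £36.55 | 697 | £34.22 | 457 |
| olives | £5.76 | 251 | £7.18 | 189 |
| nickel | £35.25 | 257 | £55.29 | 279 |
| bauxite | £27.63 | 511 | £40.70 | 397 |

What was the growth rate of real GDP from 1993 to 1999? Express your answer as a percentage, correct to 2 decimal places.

-22.96%

Real GDP 1993 = Nominal GDP 1993 = 36.55·697 + 5.76·251 + 35.25·257 + 27.63·511 = 50099.29.
Real GDP 1999 (at 1993 prices) = 36.55·457 + 5.76·189 + 35.25·279 + 27.63·397 = 38595.85.
Real growth = 38595.85/50099.29 − 1 = -0.2296.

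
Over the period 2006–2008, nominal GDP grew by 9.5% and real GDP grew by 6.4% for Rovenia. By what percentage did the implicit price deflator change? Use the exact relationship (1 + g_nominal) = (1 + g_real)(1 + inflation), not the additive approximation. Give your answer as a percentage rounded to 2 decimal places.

2.91%

(1 + g_nom) = (1 + g_real)(1 + π), so π = 1.0950 / 1.0640 − 1 = 0.02914.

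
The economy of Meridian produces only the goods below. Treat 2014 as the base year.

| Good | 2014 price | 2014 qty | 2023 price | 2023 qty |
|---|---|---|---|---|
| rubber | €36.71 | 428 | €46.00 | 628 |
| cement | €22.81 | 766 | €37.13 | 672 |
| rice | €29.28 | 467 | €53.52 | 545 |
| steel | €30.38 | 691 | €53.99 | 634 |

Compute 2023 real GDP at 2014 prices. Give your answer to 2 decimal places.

€73600.72

Real GDP 2023 = Σ (p_2014 × q_2023) = 36.71·628 + 22.81·672 + 29.28·545 + 30.38·634 = 73600.72.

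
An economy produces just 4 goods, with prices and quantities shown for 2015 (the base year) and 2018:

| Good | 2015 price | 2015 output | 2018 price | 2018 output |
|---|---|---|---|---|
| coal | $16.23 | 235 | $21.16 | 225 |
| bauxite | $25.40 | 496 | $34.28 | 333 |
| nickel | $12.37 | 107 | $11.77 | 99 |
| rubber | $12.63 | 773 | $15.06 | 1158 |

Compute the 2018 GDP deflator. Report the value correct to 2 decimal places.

Nominal GDP 2018 = 21.16·225 + 34.28·333 + 11.77·99 + 15.06·1158 = 34780.95.
Real GDP 2018 (at 2015 prices) = 16.23·225 + 25.40·333 + 12.37·99 + 12.63·1158 = 27960.12.
Deflator = Nominal/Real × 100 = 34780.95/27960.12 × 100 = 124.395.

124.39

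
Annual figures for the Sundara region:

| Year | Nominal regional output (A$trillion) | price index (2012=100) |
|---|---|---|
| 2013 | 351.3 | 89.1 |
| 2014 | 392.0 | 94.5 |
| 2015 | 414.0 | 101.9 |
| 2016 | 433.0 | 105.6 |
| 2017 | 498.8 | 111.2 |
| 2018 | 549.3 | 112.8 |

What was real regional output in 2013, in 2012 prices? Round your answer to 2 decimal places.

Real regional output 2013 = 351.3 / 0.891 = 394.28.

A$394.28 trillion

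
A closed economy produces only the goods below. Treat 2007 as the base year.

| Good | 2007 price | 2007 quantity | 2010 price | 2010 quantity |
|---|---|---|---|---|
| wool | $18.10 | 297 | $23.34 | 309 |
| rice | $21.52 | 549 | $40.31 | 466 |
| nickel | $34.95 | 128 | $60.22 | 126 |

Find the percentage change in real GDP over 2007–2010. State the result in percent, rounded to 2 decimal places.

-7.56%

Real GDP 2007 = Nominal GDP 2007 = 18.10·297 + 21.52·549 + 34.95·128 = 21663.78.
Real GDP 2010 (at 2007 prices) = 18.10·309 + 21.52·466 + 34.95·126 = 20024.92.
Real growth = 20024.92/21663.78 − 1 = -0.0756.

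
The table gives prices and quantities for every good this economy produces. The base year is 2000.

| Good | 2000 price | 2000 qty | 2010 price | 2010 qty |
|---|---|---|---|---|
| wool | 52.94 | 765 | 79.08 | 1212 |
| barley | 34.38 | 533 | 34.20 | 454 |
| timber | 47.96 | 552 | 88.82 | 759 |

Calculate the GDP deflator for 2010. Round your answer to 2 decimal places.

Nominal GDP 2010 = 79.08·1212 + 34.20·454 + 88.82·759 = 178786.14.
Real GDP 2010 (at 2000 prices) = 52.94·1212 + 34.38·454 + 47.96·759 = 116173.44.
Deflator = Nominal/Real × 100 = 178786.14/116173.44 × 100 = 153.896.

153.90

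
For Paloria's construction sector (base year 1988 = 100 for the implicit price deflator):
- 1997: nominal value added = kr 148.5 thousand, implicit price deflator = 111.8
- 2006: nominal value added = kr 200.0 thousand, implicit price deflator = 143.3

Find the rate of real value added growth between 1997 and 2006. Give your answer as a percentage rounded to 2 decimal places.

5.07%

Real value added 1997 = 148.5 / 1.118 = 132.83.
Real value added 2006 = 200.0 / 1.433 = 139.57.
Real growth = 139.57 / 132.83 − 1 = 0.0507.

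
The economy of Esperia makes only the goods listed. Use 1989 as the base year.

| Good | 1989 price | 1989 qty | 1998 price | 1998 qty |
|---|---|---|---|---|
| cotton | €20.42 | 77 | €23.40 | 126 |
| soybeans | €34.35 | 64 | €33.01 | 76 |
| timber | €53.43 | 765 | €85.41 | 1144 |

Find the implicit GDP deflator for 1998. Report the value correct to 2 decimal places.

155.59

Nominal GDP 1998 = 23.40·126 + 33.01·76 + 85.41·1144 = 103166.20.
Real GDP 1998 (at 1989 prices) = 20.42·126 + 34.35·76 + 53.43·1144 = 66307.44.
Deflator = Nominal/Real × 100 = 103166.20/66307.44 × 100 = 155.588.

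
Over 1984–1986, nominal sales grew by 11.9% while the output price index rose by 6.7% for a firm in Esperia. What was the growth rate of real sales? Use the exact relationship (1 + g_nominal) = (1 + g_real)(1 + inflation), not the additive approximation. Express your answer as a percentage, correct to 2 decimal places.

4.87%

(1 + g_nom) = (1 + g_real)(1 + π), so g_real = 1.1190 / 1.0670 − 1 = 0.04873.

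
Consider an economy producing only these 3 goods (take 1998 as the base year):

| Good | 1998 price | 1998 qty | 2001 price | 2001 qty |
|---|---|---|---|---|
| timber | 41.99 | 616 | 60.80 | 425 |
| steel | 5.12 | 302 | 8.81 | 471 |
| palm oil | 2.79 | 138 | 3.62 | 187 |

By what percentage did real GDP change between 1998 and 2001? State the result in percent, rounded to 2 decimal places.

Real GDP 1998 = Nominal GDP 1998 = 41.99·616 + 5.12·302 + 2.79·138 = 27797.10.
Real GDP 2001 (at 1998 prices) = 41.99·425 + 5.12·471 + 2.79·187 = 20779.00.
Real growth = 20779.00/27797.10 − 1 = -0.2525.

-25.25%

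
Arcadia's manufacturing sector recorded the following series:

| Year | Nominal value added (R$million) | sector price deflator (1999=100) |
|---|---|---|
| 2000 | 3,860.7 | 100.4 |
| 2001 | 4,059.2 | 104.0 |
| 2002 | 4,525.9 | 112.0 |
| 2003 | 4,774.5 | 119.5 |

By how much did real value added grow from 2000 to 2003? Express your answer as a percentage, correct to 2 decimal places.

Real value added 2000 = 3860.7/1.004 = 3845.32.
Real value added 2003 = 4774.5/1.195 = 3995.40.
Change = 3995.40/3845.32 − 1 = 0.0390.

3.90%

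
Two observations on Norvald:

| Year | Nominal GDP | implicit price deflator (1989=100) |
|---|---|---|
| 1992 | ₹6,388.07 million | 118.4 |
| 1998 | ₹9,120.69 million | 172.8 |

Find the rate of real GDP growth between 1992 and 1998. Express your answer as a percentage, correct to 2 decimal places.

Deflate each year: 1992 → 6388.07/1.184 = 5395.33; 1998 → 9120.69/1.728 = 5278.18.
So real GDP changed by 5278.18/5395.33 − 1 = -0.0217, i.e. -2.17%.

-2.17%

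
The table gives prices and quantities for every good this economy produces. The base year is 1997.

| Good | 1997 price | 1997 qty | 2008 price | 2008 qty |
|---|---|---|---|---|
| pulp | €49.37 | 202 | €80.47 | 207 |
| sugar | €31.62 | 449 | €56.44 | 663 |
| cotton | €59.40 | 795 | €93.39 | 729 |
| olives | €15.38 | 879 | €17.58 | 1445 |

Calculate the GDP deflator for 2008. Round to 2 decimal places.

Nominal GDP 2008 = 80.47·207 + 56.44·663 + 93.39·729 + 17.58·1445 = 147561.42.
Real GDP 2008 (at 1997 prices) = 49.37·207 + 31.62·663 + 59.40·729 + 15.38·1445 = 96710.35.
Deflator = Nominal/Real × 100 = 147561.42/96710.35 × 100 = 152.581.

152.58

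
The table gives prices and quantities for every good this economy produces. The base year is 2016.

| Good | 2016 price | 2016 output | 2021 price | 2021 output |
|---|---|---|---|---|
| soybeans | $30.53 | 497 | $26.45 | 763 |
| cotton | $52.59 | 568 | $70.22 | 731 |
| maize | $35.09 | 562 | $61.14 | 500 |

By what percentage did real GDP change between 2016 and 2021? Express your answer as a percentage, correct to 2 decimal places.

22.42%

Real GDP 2016 = Nominal GDP 2016 = 30.53·497 + 52.59·568 + 35.09·562 = 64765.11.
Real GDP 2021 (at 2016 prices) = 30.53·763 + 52.59·731 + 35.09·500 = 79282.68.
Real growth = 79282.68/64765.11 − 1 = 0.2242.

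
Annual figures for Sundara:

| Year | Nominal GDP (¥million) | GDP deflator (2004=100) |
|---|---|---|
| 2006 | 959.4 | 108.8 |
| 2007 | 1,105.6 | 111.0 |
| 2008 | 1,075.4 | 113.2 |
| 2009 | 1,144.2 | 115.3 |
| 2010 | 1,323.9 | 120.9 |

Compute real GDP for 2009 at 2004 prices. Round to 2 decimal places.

Real GDP 2009 = 1144.2 / 1.153 = 992.37.

¥992.37 million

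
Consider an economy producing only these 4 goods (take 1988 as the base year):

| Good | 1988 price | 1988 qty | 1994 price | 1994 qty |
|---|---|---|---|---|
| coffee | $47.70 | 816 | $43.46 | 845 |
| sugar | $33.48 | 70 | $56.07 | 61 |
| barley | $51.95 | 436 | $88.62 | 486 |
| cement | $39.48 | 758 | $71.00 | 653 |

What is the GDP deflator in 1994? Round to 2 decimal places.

138.77

Nominal GDP 1994 = 43.46·845 + 56.07·61 + 88.62·486 + 71.00·653 = 129576.29.
Real GDP 1994 (at 1988 prices) = 47.70·845 + 33.48·61 + 51.95·486 + 39.48·653 = 93376.92.
Deflator = Nominal/Real × 100 = 129576.29/93376.92 × 100 = 138.767.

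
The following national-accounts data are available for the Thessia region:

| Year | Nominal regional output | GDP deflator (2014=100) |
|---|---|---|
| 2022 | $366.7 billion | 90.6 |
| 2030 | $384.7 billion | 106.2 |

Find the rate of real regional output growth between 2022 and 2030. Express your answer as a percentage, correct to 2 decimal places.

-10.50%

Deflate each year: 2022 → 366.7/0.906 = 404.75; 2030 → 384.7/1.062 = 362.24.
So real regional output changed by 362.24/404.75 − 1 = -0.1050, i.e. -10.50%.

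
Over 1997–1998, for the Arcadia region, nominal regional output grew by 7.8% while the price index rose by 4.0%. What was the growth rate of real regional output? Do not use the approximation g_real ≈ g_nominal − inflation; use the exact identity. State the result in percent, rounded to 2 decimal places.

3.65%

(1 + g_nom) = (1 + g_real)(1 + π), so g_real = 1.0780 / 1.0400 − 1 = 0.03654.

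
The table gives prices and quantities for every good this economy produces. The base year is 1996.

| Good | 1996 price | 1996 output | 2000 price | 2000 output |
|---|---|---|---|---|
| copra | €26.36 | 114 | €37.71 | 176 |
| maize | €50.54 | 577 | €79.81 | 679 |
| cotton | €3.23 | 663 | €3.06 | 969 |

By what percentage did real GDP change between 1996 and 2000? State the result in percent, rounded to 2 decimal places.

22.67%

Real GDP 1996 = Nominal GDP 1996 = 26.36·114 + 50.54·577 + 3.23·663 = 34308.11.
Real GDP 2000 (at 1996 prices) = 26.36·176 + 50.54·679 + 3.23·969 = 42085.89.
Real growth = 42085.89/34308.11 − 1 = 0.2267.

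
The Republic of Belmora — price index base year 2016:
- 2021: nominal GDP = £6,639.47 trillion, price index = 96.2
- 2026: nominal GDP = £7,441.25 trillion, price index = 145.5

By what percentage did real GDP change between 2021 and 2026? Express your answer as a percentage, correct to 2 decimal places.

Deflate each year: 2021 → 6639.47/0.962 = 6901.74; 2026 → 7441.25/1.455 = 5114.26.
So real GDP changed by 5114.26/6901.74 − 1 = -0.2590, i.e. -25.90%.

-25.90%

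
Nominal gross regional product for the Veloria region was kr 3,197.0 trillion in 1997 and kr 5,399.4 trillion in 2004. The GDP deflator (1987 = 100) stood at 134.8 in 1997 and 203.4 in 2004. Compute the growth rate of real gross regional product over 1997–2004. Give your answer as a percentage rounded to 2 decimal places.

Real gross regional product 1997 = 3197.0 / 1.348 = 2371.66.
Real gross regional product 2004 = 5399.4 / 2.034 = 2654.57.
Real growth = 2654.57 / 2371.66 − 1 = 0.1193.

11.93%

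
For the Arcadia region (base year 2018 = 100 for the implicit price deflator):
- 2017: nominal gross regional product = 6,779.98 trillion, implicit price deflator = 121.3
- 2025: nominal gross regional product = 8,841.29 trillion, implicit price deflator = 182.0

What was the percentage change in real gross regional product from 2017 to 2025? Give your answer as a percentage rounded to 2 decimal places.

Real gross regional product 2017 = 6779.98 / 1.213 = 5589.43.
Real gross regional product 2025 = 8841.29 / 1.820 = 4857.85.
Real growth = 4857.85 / 5589.43 − 1 = -0.1309.

-13.09%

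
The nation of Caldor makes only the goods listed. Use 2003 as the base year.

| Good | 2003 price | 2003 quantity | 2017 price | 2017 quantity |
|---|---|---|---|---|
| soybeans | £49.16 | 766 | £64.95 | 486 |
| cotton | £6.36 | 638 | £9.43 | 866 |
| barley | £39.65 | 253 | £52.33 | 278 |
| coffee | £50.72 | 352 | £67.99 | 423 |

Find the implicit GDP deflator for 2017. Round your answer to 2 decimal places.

Nominal GDP 2017 = 64.95·486 + 9.43·866 + 52.33·278 + 67.99·423 = 83039.59.
Real GDP 2017 (at 2003 prices) = 49.16·486 + 6.36·866 + 39.65·278 + 50.72·423 = 61876.78.
Deflator = Nominal/Real × 100 = 83039.59/61876.78 × 100 = 134.202.

134.20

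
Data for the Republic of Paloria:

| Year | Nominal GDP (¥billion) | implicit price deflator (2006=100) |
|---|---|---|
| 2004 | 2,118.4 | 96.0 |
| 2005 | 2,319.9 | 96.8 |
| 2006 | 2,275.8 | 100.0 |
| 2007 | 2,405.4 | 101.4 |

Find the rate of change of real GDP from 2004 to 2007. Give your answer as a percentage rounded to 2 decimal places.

Real GDP 2004 = 2118.4/0.960 = 2206.67.
Real GDP 2007 = 2405.4/1.014 = 2372.19.
Change = 2372.19/2206.67 − 1 = 0.0750.

7.50%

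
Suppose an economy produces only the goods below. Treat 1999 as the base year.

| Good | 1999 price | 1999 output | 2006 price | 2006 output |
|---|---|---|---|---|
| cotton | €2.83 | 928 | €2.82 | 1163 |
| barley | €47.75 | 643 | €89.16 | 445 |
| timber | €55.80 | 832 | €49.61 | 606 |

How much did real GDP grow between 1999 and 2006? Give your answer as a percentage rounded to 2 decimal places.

Real GDP 1999 = Nominal GDP 1999 = 2.83·928 + 47.75·643 + 55.80·832 = 79755.09.
Real GDP 2006 (at 1999 prices) = 2.83·1163 + 47.75·445 + 55.80·606 = 58354.84.
Real growth = 58354.84/79755.09 − 1 = -0.2683.

-26.83%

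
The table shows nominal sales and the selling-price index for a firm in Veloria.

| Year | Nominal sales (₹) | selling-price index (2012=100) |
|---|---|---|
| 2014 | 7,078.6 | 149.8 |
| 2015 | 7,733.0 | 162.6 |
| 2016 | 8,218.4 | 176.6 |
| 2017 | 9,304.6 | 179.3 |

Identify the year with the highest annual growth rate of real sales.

2017

2015: real = 7733.0/1.626 = 4755.84; growth vs 2014 (4725.37) = 0.64%.
2016: real = 8218.4/1.766 = 4653.68; growth vs 2015 (4755.84) = -2.15%.
2017: real = 9304.6/1.793 = 5189.40; growth vs 2016 (4653.68) = 11.51%.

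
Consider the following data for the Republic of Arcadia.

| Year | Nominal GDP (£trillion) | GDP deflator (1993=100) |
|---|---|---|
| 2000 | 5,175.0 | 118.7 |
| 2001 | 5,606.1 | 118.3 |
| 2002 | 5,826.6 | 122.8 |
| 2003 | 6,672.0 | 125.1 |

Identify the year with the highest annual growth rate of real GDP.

2003

2001: real = 5606.1/1.183 = 4738.88; growth vs 2000 (4359.73) = 8.70%.
2002: real = 5826.6/1.228 = 4744.79; growth vs 2001 (4738.88) = 0.12%.
2003: real = 6672.0/1.251 = 5333.33; growth vs 2002 (4744.79) = 12.40%.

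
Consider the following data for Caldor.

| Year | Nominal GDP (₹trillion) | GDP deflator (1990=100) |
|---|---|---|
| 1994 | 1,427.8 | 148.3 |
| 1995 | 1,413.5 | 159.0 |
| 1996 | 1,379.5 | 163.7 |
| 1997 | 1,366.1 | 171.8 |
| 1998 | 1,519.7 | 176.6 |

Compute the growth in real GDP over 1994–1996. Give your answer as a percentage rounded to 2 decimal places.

-12.47%

Real GDP 1994 = 1427.8/1.483 = 962.78.
Real GDP 1996 = 1379.5/1.637 = 842.70.
Change = 842.70/962.78 − 1 = -0.1247.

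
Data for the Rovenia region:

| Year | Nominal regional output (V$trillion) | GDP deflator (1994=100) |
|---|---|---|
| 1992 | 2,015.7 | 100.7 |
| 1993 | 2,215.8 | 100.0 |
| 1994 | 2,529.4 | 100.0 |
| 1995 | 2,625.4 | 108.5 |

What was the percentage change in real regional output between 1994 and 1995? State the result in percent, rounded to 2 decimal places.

Real regional output 1994 = 2529.4/1.000 = 2529.40.
Real regional output 1995 = 2625.4/1.085 = 2419.72.
Change = 2419.72/2529.40 − 1 = -0.0434.

-4.34%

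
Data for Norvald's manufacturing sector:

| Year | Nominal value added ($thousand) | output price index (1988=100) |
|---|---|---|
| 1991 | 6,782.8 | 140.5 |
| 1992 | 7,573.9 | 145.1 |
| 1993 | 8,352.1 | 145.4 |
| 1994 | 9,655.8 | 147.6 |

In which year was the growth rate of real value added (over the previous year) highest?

1994

1992: real = 7573.9/1.451 = 5219.78; growth vs 1991 (4827.62) = 8.12%.
1993: real = 8352.1/1.454 = 5744.22; growth vs 1992 (5219.78) = 10.05%.
1994: real = 9655.8/1.476 = 6541.87; growth vs 1993 (5744.22) = 13.89%.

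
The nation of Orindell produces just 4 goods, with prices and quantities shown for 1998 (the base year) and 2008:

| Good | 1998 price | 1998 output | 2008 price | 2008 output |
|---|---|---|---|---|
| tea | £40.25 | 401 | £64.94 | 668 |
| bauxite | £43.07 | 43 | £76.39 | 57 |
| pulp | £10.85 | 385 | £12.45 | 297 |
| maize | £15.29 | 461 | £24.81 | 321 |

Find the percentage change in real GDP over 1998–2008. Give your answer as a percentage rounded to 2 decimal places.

Real GDP 1998 = Nominal GDP 1998 = 40.25·401 + 43.07·43 + 10.85·385 + 15.29·461 = 29218.20.
Real GDP 2008 (at 1998 prices) = 40.25·668 + 43.07·57 + 10.85·297 + 15.29·321 = 37472.53.
Real growth = 37472.53/29218.20 − 1 = 0.2825.

28.25%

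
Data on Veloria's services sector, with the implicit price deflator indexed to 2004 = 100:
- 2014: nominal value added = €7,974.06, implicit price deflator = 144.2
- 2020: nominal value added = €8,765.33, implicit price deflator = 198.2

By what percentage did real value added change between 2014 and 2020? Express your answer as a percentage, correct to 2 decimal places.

-20.03%

Deflate each year: 2014 → 7974.06/1.442 = 5529.86; 2020 → 8765.33/1.982 = 4422.47.
So real value added changed by 4422.47/5529.86 − 1 = -0.2003, i.e. -20.03%.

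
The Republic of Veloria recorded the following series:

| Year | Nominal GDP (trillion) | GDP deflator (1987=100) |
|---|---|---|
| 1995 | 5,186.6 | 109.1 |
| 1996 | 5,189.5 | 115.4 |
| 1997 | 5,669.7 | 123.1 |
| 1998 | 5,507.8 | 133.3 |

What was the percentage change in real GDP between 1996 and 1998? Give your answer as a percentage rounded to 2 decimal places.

-8.12%

Real GDP 1996 = 5189.5/1.154 = 4496.97.
Real GDP 1998 = 5507.8/1.333 = 4131.88.
Change = 4131.88/4496.97 − 1 = -0.0812.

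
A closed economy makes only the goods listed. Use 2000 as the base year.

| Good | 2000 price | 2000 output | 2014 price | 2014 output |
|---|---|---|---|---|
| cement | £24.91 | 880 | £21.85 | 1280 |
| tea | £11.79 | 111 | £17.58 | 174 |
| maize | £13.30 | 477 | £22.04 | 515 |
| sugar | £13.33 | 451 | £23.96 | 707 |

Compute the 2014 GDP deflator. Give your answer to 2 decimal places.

118.14

Nominal GDP 2014 = 21.85·1280 + 17.58·174 + 22.04·515 + 23.96·707 = 59317.24.
Real GDP 2014 (at 2000 prices) = 24.91·1280 + 11.79·174 + 13.30·515 + 13.33·707 = 50210.07.
Deflator = Nominal/Real × 100 = 59317.24/50210.07 × 100 = 118.138.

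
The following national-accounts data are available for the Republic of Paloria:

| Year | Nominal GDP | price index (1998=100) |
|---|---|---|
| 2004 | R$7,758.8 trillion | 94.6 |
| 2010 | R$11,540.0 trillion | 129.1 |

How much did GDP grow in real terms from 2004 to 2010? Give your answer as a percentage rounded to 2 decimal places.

Deflate each year: 2004 → 7758.8/0.946 = 8201.69; 2010 → 11540.0/1.291 = 8938.81.
So real GDP changed by 8938.81/8201.69 − 1 = 0.0899, i.e. 8.99%.

8.99%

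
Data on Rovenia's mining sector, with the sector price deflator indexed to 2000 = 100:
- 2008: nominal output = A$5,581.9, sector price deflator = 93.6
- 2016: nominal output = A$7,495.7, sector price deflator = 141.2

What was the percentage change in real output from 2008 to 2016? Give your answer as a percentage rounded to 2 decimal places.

Deflate each year: 2008 → 5581.9/0.936 = 5963.57; 2016 → 7495.7/1.412 = 5308.57.
So real output changed by 5308.57/5963.57 − 1 = -0.1098, i.e. -10.98%.

-10.98%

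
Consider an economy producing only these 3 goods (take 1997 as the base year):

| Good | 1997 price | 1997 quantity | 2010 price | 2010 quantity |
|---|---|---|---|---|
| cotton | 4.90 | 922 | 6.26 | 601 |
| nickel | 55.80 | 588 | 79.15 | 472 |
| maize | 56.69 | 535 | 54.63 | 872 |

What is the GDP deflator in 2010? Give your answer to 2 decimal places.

112.76

Nominal GDP 2010 = 6.26·601 + 79.15·472 + 54.63·872 = 88758.42.
Real GDP 2010 (at 1997 prices) = 4.90·601 + 55.80·472 + 56.69·872 = 78716.18.
Deflator = Nominal/Real × 100 = 88758.42/78716.18 × 100 = 112.758.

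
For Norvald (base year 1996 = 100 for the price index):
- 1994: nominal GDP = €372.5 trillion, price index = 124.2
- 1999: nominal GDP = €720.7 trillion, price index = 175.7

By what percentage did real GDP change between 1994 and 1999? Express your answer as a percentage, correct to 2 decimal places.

36.77%

Deflate each year: 1994 → 372.5/1.242 = 299.92; 1999 → 720.7/1.757 = 410.19.
So real GDP changed by 410.19/299.92 − 1 = 0.3677, i.e. 36.77%.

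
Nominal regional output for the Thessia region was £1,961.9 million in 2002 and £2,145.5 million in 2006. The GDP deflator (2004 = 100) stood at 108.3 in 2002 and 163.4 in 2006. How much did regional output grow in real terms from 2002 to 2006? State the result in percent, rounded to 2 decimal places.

-27.52%

Deflate each year: 2002 → 1961.9/1.083 = 1811.54; 2006 → 2145.5/1.634 = 1313.04.
So real regional output changed by 1313.04/1811.54 − 1 = -0.2752, i.e. -27.52%.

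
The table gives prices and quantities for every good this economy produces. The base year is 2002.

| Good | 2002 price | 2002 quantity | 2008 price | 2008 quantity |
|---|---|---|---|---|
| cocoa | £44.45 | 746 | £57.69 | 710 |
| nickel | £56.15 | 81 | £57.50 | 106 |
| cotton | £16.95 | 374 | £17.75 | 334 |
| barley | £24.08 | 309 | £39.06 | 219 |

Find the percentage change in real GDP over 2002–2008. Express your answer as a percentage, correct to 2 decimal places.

Real GDP 2002 = Nominal GDP 2002 = 44.45·746 + 56.15·81 + 16.95·374 + 24.08·309 = 51487.87.
Real GDP 2008 (at 2002 prices) = 44.45·710 + 56.15·106 + 16.95·334 + 24.08·219 = 48446.22.
Real growth = 48446.22/51487.87 − 1 = -0.0591.

-5.91%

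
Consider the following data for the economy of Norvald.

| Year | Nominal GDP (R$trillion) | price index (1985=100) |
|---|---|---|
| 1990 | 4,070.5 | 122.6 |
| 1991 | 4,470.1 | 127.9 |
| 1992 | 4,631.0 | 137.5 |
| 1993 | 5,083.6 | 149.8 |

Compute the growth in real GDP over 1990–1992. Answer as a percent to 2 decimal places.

Real GDP 1990 = 4070.5/1.226 = 3320.15.
Real GDP 1992 = 4631.0/1.375 = 3368.00.
Change = 3368.00/3320.15 − 1 = 0.0144.

1.44%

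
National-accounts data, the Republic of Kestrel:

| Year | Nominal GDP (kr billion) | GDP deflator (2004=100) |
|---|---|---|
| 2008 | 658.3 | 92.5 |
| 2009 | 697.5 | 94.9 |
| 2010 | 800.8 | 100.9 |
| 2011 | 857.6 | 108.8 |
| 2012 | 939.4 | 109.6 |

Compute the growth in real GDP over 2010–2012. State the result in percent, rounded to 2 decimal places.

Real GDP 2010 = 800.8/1.009 = 793.66.
Real GDP 2012 = 939.4/1.096 = 857.12.
Change = 857.12/793.66 − 1 = 0.0800.

8.00%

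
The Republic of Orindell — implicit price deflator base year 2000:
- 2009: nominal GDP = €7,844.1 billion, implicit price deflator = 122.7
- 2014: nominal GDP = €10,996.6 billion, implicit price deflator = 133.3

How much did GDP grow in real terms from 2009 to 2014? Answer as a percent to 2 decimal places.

29.04%

Real GDP 2009 = 7844.1 / 1.227 = 6392.91.
Real GDP 2014 = 10996.6 / 1.333 = 8249.51.
Real growth = 8249.51 / 6392.91 − 1 = 0.2904.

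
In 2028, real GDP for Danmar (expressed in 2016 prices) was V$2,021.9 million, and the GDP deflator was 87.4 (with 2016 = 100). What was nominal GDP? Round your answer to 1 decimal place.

Nominal GDP = Real × (GDP deflator/100) = 2021.9 × 0.874 = 1767.14.

V$1,767.1 million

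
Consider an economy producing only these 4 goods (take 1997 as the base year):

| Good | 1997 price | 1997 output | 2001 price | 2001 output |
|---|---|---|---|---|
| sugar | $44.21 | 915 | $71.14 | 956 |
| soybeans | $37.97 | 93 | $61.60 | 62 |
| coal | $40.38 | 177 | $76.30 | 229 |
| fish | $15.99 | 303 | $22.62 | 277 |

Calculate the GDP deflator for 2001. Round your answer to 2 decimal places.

Nominal GDP 2001 = 71.14·956 + 61.60·62 + 76.30·229 + 22.62·277 = 95567.48.
Real GDP 2001 (at 1997 prices) = 44.21·956 + 37.97·62 + 40.38·229 + 15.99·277 = 58295.15.
Deflator = Nominal/Real × 100 = 95567.48/58295.15 × 100 = 163.937.

163.94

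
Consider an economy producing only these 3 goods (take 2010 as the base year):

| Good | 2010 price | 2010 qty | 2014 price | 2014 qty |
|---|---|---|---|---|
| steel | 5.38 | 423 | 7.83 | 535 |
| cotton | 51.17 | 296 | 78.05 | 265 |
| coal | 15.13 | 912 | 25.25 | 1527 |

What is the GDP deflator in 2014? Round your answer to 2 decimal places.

Nominal GDP 2014 = 7.83·535 + 78.05·265 + 25.25·1527 = 63429.05.
Real GDP 2014 (at 2010 prices) = 5.38·535 + 51.17·265 + 15.13·1527 = 39541.86.
Deflator = Nominal/Real × 100 = 63429.05/39541.86 × 100 = 160.410.

160.41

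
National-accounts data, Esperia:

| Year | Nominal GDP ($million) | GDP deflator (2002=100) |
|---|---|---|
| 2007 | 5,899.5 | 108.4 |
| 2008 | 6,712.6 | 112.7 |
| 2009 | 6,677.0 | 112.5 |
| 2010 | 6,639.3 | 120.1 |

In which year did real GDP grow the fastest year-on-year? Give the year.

2008

2008: real = 6712.6/1.127 = 5956.17; growth vs 2007 (5442.34) = 9.44%.
2009: real = 6677.0/1.125 = 5935.11; growth vs 2008 (5956.17) = -0.35%.
2010: real = 6639.3/1.201 = 5528.14; growth vs 2009 (5935.11) = -6.86%.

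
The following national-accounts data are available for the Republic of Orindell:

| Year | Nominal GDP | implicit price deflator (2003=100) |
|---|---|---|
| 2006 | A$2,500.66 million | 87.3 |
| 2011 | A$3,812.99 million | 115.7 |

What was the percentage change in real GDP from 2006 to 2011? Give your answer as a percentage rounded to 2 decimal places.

Deflate each year: 2006 → 2500.66/0.873 = 2864.44; 2011 → 3812.99/1.157 = 3295.58.
So real GDP changed by 3295.58/2864.44 − 1 = 0.1505, i.e. 15.05%.

15.05%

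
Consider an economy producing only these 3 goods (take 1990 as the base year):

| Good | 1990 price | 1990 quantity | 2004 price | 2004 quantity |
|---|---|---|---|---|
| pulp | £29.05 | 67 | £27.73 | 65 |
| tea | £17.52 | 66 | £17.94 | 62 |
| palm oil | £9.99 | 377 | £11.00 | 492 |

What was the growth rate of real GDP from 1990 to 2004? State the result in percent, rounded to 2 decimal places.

Real GDP 1990 = Nominal GDP 1990 = 29.05·67 + 17.52·66 + 9.99·377 = 6868.90.
Real GDP 2004 (at 1990 prices) = 29.05·65 + 17.52·62 + 9.99·492 = 7889.57.
Real growth = 7889.57/6868.90 − 1 = 0.1486.

14.86%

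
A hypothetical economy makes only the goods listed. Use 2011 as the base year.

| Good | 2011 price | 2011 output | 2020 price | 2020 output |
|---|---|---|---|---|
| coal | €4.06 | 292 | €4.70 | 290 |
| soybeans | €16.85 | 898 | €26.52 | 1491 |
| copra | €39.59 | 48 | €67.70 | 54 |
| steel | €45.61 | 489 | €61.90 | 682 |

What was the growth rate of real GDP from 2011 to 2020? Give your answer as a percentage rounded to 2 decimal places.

Real GDP 2011 = Nominal GDP 2011 = 4.06·292 + 16.85·898 + 39.59·48 + 45.61·489 = 40520.43.
Real GDP 2020 (at 2011 prices) = 4.06·290 + 16.85·1491 + 39.59·54 + 45.61·682 = 59544.63.
Real growth = 59544.63/40520.43 − 1 = 0.4695.

46.95%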